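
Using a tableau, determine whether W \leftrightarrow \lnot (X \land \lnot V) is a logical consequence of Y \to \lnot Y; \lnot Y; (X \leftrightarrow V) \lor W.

Initial set: {T (Y \to \lnot Y); T \lnot Y; T ((X \leftrightarrow V) \lor W); F (W \leftrightarrow \lnot (X \land \lnot V))}.
T (Y \to \lnot Y): β-rule — branch into F Y  //  T \lnot Y.
  branch 1 (add F Y):
    T ((X \leftrightarrow V) \lor W): β-rule — branch into T (X \leftrightarrow V)  //  T W.
      branch 1.1 (add T (X \leftrightarrow V)):
        F (W \leftrightarrow \lnot (X \land \lnot V)): β-rule — branch into T W, F \lnot (X \land \lnot V)  //  F W, T \lnot (X \land \lnot V).
          branch 1.1.1 (add T W, F \lnot (X \land \lnot V)):
            F \lnot (X \land \lnot V): α-rule — add T X, T \lnot V.
            T (X \leftrightarrow V): β-rule — branch into T X, T V  //  F X, F V.
              branch 1.1.1.1 (add T X, T V):
                × closes — contains both V and \lnot V.
              branch 1.1.1.2 (add F X, F V):
                × closes — contains both X and \lnot X.
          branch 1.1.2 (add F W, T \lnot (X \land \lnot V)):
            T (X \leftrightarrow V): β-rule — branch into T X, T V  //  F X, F V.
              branch 1.1.2.1 (add T X, T V):
                T \lnot (X \land \lnot V): β-rule — branch into F X  //  F \lnot V.
                  branch 1.1.2.1.1 (add F X):
                    × closes — contains both X and \lnot X.
                  branch 1.1.2.1.2 (add F \lnot V):
                    ○ open, literals {V=1, W=0, X=1, Y=0}.
              branch 1.1.2.2 (add F X, F V):
                T \lnot (X \land \lnot V): β-rule — branch into F X  //  F \lnot V.
                  branch 1.1.2.2.1 (add F X):
                    ○ open, literals {V=0, W=0, X=0, Y=0}.
                  branch 1.1.2.2.2 (add F \lnot V):
                    × closes — contains both V and \lnot V.
      branch 1.2 (add T W):
        F (W \leftrightarrow \lnot (X \land \lnot V)): β-rule — branch into T W, F \lnot (X \land \lnot V)  //  F W, T \lnot (X \land \lnot V).
          branch 1.2.1 (add T W, F \lnot (X \land \lnot V)):
            F \lnot (X \land \lnot V): α-rule — add T X, T \lnot V.
            ○ open, literals {V=0, W=1, X=1, Y=0}.
          branch 1.2.2 (add F W, T \lnot (X \land \lnot V)):
            × closes — contains both W and \lnot W.
  branch 2 (add T \lnot Y):
    T ((X \leftrightarrow V) \lor W): β-rule — branch into T (X \leftrightarrow V)  //  T W.
      branch 2.1 (add T (X \leftrightarrow V)):
        F (W \leftrightarrow \lnot (X \land \lnot V)): β-rule — branch into T W, F \lnot (X \land \lnot V)  //  F W, T \lnot (X \land \lnot V).
          branch 2.1.1 (add T W, F \lnot (X \land \lnot V)):
            F \lnot (X \land \lnot V): α-rule — add T X, T \lnot V.
            T (X \leftrightarrow V): β-rule — branch into T X, T V  //  F X, F V.
              branch 2.1.1.1 (add T X, T V):
                × closes — contains both V and \lnot V.
              branch 2.1.1.2 (add F X, F V):
                × closes — contains both X and \lnot X.
          branch 2.1.2 (add F W, T \lnot (X \land \lnot V)):
            T (X \leftrightarrow V): β-rule — branch into T X, T V  //  F X, F V.
              branch 2.1.2.1 (add T X, T V):
                T \lnot (X \land \lnot V): β-rule — branch into F X  //  F \lnot V.
                  branch 2.1.2.1.1 (add F X):
                    × closes — contains both X and \lnot X.
                  branch 2.1.2.1.2 (add F \lnot V):
                    ○ open, literals {V=1, W=0, X=1, Y=0}.
              branch 2.1.2.2 (add F X, F V):
                T \lnot (X \land \lnot V): β-rule — branch into F X  //  F \lnot V.
                  branch 2.1.2.2.1 (add F X):
                    ○ open, literals {V=0, W=0, X=0, Y=0}.
                  branch 2.1.2.2.2 (add F \lnot V):
                    × closes — contains both V and \lnot V.
      branch 2.2 (add T W):
        F (W \leftrightarrow \lnot (X \land \lnot V)): β-rule — branch into T W, F \lnot (X \land \lnot V)  //  F W, T \lnot (X \land \lnot V).
          branch 2.2.1 (add T W, F \lnot (X \land \lnot V)):
            F \lnot (X \land \lnot V): α-rule — add T X, T \lnot V.
            ○ open, literals {V=0, W=1, X=1, Y=0}.
          branch 2.2.2 (add F W, T \lnot (X \land \lnot V)):
            × closes — contains both W and \lnot W.
10 branches closed, 6 open.
An open branch gives a countermodel: V=1, W=0, X=1, Y=0 (unmentioned atoms arbitrary); the premises hold there but the conclusion fails.

No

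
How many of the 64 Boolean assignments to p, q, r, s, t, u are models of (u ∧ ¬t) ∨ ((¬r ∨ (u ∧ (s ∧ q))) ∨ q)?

52

Initial set: {((u ∧ ¬t) ∨ ((¬r ∨ (u ∧ (s ∧ q))) ∨ q))}.
((u ∧ ¬t) ∨ ((¬r ∨ (u ∧ (s ∧ q))) ∨ q)): β-rule — branch into (u ∧ ¬t)  //  ((¬r ∨ (u ∧ (s ∧ q))) ∨ q).
  branch 1 (add (u ∧ ¬t)):
    (u ∧ ¬t): α-rule — add u, ¬t.
    ○ open, literals {t=F, u=T}.
  branch 2 (add ((¬r ∨ (u ∧ (s ∧ q))) ∨ q)):
    ((¬r ∨ (u ∧ (s ∧ q))) ∨ q): β-rule — branch into (¬r ∨ (u ∧ (s ∧ q)))  //  q.
      branch 2.1 (add (¬r ∨ (u ∧ (s ∧ q)))):
        (¬r ∨ (u ∧ (s ∧ q))): β-rule — branch into ¬r  //  (u ∧ (s ∧ q)).
          branch 2.1.1 (add ¬r):
            ○ open, literals {r=F}.
          branch 2.1.2 (add (u ∧ (s ∧ q))):
            (u ∧ (s ∧ q)): α-rule — add u, (s ∧ q).
            (s ∧ q): α-rule — add s, q.
            ○ open, literals {q=T, s=T, u=T}.
      branch 2.2 (add q):
        ○ open, literals {q=T}.
0 branches closed, 4 open.
Each open branch fixes some atoms; the unmentioned ones are free. Counting distinct full assignments: branch {t=F, u=T} (p, q, r, s) contributes 16 new; branch {r=F} (p, q, s, t, u) contributes 24 new; branch {q=T, s=T, u=T} (p, r, t) contributes 2 new; branch {q=T} (p, r, s, t, u) contributes 10 new. Total: 52.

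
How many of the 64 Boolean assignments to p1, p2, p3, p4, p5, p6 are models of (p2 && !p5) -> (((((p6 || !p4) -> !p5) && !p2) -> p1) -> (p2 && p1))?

Initial set: {((p2 && !p5) -> (((((p6 || !p4) -> !p5) && !p2) -> p1) -> (p2 && p1)))}.
((p2 && !p5) -> (((((p6 || !p4) -> !p5) && !p2) -> p1) -> (p2 && p1))): β-rule — branch into !(p2 && !p5)  //  (((((p6 || !p4) -> !p5) && !p2) -> p1) -> (p2 && p1)).
  branch 1 (add !(p2 && !p5)):
    !(p2 && !p5): β-rule — branch into !p2  //  !!p5.
      branch 1.1 (add !p2):
        ○ open, literals {p2=0}.
      branch 1.2 (add !!p5):
        ○ open, literals {p5=1}.
  branch 2 (add (((((p6 || !p4) -> !p5) && !p2) -> p1) -> (p2 && p1))):
    (((((p6 || !p4) -> !p5) && !p2) -> p1) -> (p2 && p1)): β-rule — branch into !((((p6 || !p4) -> !p5) && !p2) -> p1)  //  (p2 && p1).
      branch 2.1 (add !((((p6 || !p4) -> !p5) && !p2) -> p1)):
        !((((p6 || !p4) -> !p5) && !p2) -> p1): α-rule — add (((p6 || !p4) -> !p5) && !p2), !p1.
        (((p6 || !p4) -> !p5) && !p2): α-rule — add ((p6 || !p4) -> !p5), !p2.
        ((p6 || !p4) -> !p5): β-rule — branch into !(p6 || !p4)  //  !p5.
          branch 2.1.1 (add !(p6 || !p4)):
            !(p6 || !p4): α-rule — add !p6, !!p4.
            ○ open, literals {p1=0, p2=0, p4=1, p6=0}.
          branch 2.1.2 (add !p5):
            ○ open, literals {p1=0, p2=0, p5=0}.
      branch 2.2 (add (p2 && p1)):
        (p2 && p1): α-rule — add p2, p1.
        ○ open, literals {p1=1, p2=1}.
0 branches closed, 5 open.
Each open branch fixes some atoms; the unmentioned ones are free. Counting distinct full assignments: branch {p2=0} (p1, p3, p4, p5, p6) contributes 32 new; branch {p5=1} (p1, p2, p3, p4, p6) contributes 16 new; branch {p1=0, p2=0, p4=1, p6=0} (p3, p5) contributes 0 new; branch {p1=0, p2=0, p5=0} (p3, p4, p6) contributes 0 new; branch {p1=1, p2=1} (p3, p4, p5, p6) contributes 8 new. Total: 56.

56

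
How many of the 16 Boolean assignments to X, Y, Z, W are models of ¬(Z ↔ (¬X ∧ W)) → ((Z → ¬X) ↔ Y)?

Initial set: {T (¬(Z ↔ (¬X ∧ W)) → ((Z → ¬X) ↔ Y))}.
T (¬(Z ↔ (¬X ∧ W)) → ((Z → ¬X) ↔ Y)): β-rule — branch into F ¬(Z ↔ (¬X ∧ W))  //  T ((Z → ¬X) ↔ Y).
  branch 1 (add F ¬(Z ↔ (¬X ∧ W))):
    F ¬(Z ↔ (¬X ∧ W)): β-rule — branch into T Z, T (¬X ∧ W)  //  F Z, F (¬X ∧ W).
      branch 1.1 (add T Z, T (¬X ∧ W)):
        T (¬X ∧ W): α-rule — add T ¬X, T W.
        ○ open, literals {W=1, X=0, Z=1}.
      branch 1.2 (add F Z, F (¬X ∧ W)):
        F (¬X ∧ W): β-rule — branch into F ¬X  //  F W.
          branch 1.2.1 (add F ¬X):
            ○ open, literals {X=1, Z=0}.
          branch 1.2.2 (add F W):
            ○ open, literals {W=0, Z=0}.
  branch 2 (add T ((Z → ¬X) ↔ Y)):
    T ((Z → ¬X) ↔ Y): β-rule — branch into T (Z → ¬X), T Y  //  F (Z → ¬X), F Y.
      branch 2.1 (add T (Z → ¬X), T Y):
        T (Z → ¬X): β-rule — branch into F Z  //  T ¬X.
          branch 2.1.1 (add F Z):
            ○ open, literals {Y=1, Z=0}.
          branch 2.1.2 (add T ¬X):
            ○ open, literals {X=0, Y=1}.
      branch 2.2 (add F (Z → ¬X), F Y):
        F (Z → ¬X): α-rule — add T Z, F ¬X.
        ○ open, literals {X=1, Y=0, Z=1}.
0 branches closed, 6 open.
Each open branch fixes some atoms; the unmentioned ones are free. Counting distinct full assignments: branch {W=1, X=0, Z=1} (Y) contributes 2 new; branch {X=1, Z=0} (Y, W) contributes 4 new; branch {W=0, Z=0} (X, Y) contributes 2 new; branch {Y=1, Z=0} (X, W) contributes 1 new; branch {X=0, Y=1} (Z, W) contributes 1 new; branch {X=1, Y=0, Z=1} (W) contributes 2 new. Total: 12.

12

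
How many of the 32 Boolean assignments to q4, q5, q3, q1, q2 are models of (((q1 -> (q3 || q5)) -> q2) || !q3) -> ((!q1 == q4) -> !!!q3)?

28

Initial set: {((((q1 -> (q3 || q5)) -> q2) || !q3) -> ((!q1 == q4) -> !!!q3))}.
((((q1 -> (q3 || q5)) -> q2) || !q3) -> ((!q1 == q4) -> !!!q3)): β-rule — branch into !(((q1 -> (q3 || q5)) -> q2) || !q3)  //  ((!q1 == q4) -> !!!q3).
  branch 1 (add !(((q1 -> (q3 || q5)) -> q2) || !q3)):
    !(((q1 -> (q3 || q5)) -> q2) || !q3): α-rule — add !((q1 -> (q3 || q5)) -> q2), !!q3.
    !((q1 -> (q3 || q5)) -> q2): α-rule — add (q1 -> (q3 || q5)), !q2.
    (q1 -> (q3 || q5)): β-rule — branch into !q1  //  (q3 || q5).
      branch 1.1 (add !q1):
        ○ open, literals {q1=false, q2=false, q3=true}.
      branch 1.2 (add (q3 || q5)):
        (q3 || q5): β-rule — branch into q3  //  q5.
          branch 1.2.1 (add q3):
            ○ open, literals {q2=false, q3=true}.
          branch 1.2.2 (add q5):
            ○ open, literals {q2=false, q3=true, q5=true}.
  branch 2 (add ((!q1 == q4) -> !!!q3)):
    ((!q1 == q4) -> !!!q3): β-rule — branch into !(!q1 == q4)  //  !!!q3.
      branch 2.1 (add !(!q1 == q4)):
        !(!q1 == q4): β-rule — branch into !q1, !q4  //  !!q1, q4.
          branch 2.1.1 (add !q1, !q4):
            ○ open, literals {q1=false, q4=false}.
          branch 2.1.2 (add !!q1, q4):
            ○ open, literals {q1=true, q4=true}.
      branch 2.2 (add !!!q3):
        !!!q3: drop double negation, giving !q3.
        ○ open, literals {q3=false}.
0 branches closed, 6 open.
Each open branch fixes some atoms; the unmentioned ones are free. Counting distinct full assignments: branch {q1=false, q2=false, q3=true} (q4, q5) contributes 4 new; branch {q2=false, q3=true} (q4, q5, q1) contributes 4 new; branch {q2=false, q3=true, q5=true} (q4, q1) contributes 0 new; branch {q1=false, q4=false} (q5, q3, q2) contributes 6 new; branch {q1=true, q4=true} (q5, q3, q2) contributes 6 new; branch {q3=false} (q4, q5, q1, q2) contributes 8 new. Total: 28.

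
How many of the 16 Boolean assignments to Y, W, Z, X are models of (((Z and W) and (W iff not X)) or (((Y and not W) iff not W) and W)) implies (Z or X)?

Initial set: {((((Z and W) and (W iff not X)) or (((Y and not W) iff not W) and W)) implies (Z or X))}.
((((Z and W) and (W iff not X)) or (((Y and not W) iff not W) and W)) implies (Z or X)): β-rule — branch into not (((Z and W) and (W iff not X)) or (((Y and not W) iff not W) and W))  //  (Z or X).
  branch 1 (add not (((Z and W) and (W iff not X)) or (((Y and not W) iff not W) and W))):
    not (((Z and W) and (W iff not X)) or (((Y and not W) iff not W) and W)): α-rule — add not ((Z and W) and (W iff not X)), not (((Y and not W) iff not W) and W).
    not ((Z and W) and (W iff not X)): β-rule — branch into not (Z and W)  //  not (W iff not X).
      branch 1.1 (add not (Z and W)):
        not (((Y and not W) iff not W) and W): β-rule — branch into not ((Y and not W) iff not W)  //  not W.
          branch 1.1.1 (add not ((Y and not W) iff not W)):
            not (Z and W): β-rule — branch into not Z  //  not W.
              branch 1.1.1.1 (add not Z):
                not ((Y and not W) iff not W): β-rule — branch into (Y and not W), not not W  //  not (Y and not W), not W.
                  branch 1.1.1.1.1 (add (Y and not W), not not W):
                    (Y and not W): α-rule — add Y, not W.
                    × closes — contains both W and not W.
                  branch 1.1.1.1.2 (add not (Y and not W), not W):
                    not (Y and not W): β-rule — branch into not Y  //  not not W.
                      branch 1.1.1.1.2.1 (add not Y):
                        ○ open, literals {W=F, Y=F, Z=F}.
                      branch 1.1.1.1.2.2 (add not not W):
                        × closes — contains both W and not W.
              branch 1.1.1.2 (add not W):
                not ((Y and not W) iff not W): β-rule — branch into (Y and not W), not not W  //  not (Y and not W), not W.
                  branch 1.1.1.2.1 (add (Y and not W), not not W):
                    × closes — contains both W and not W.
                  branch 1.1.1.2.2 (add not (Y and not W), not W):
                    not (Y and not W): β-rule — branch into not Y  //  not not W.
                      branch 1.1.1.2.2.1 (add not Y):
                        ○ open, literals {W=F, Y=F}.
                      branch 1.1.1.2.2.2 (add not not W):
                        × closes — contains both W and not W.
          branch 1.1.2 (add not W):
            not (Z and W): β-rule — branch into not Z  //  not W.
              branch 1.1.2.1 (add not Z):
                ○ open, literals {W=F, Z=F}.
              branch 1.1.2.2 (add not W):
                ○ open, literals {W=F}.
      branch 1.2 (add not (W iff not X)):
        not (((Y and not W) iff not W) and W): β-rule — branch into not ((Y and not W) iff not W)  //  not W.
          branch 1.2.1 (add not ((Y and not W) iff not W)):
            not (W iff not X): β-rule — branch into W, not not X  //  not W, not X.
              branch 1.2.1.1 (add W, not not X):
                not ((Y and not W) iff not W): β-rule — branch into (Y and not W), not not W  //  not (Y and not W), not W.
                  branch 1.2.1.1.1 (add (Y and not W), not not W):
                    (Y and not W): α-rule — add Y, not W.
                    × closes — contains both W and not W.
                  branch 1.2.1.1.2 (add not (Y and not W), not W):
                    × closes — contains both W and not W.
              branch 1.2.1.2 (add not W, not X):
                not ((Y and not W) iff not W): β-rule — branch into (Y and not W), not not W  //  not (Y and not W), not W.
                  branch 1.2.1.2.1 (add (Y and not W), not not W):
                    × closes — contains both W and not W.
                  branch 1.2.1.2.2 (add not (Y and not W), not W):
                    not (Y and not W): β-rule — branch into not Y  //  not not W.
                      branch 1.2.1.2.2.1 (add not Y):
                        ○ open, literals {W=F, X=F, Y=F}.
                      branch 1.2.1.2.2.2 (add not not W):
                        × closes — contains both W and not W.
          branch 1.2.2 (add not W):
            not (W iff not X): β-rule — branch into W, not not X  //  not W, not X.
              branch 1.2.2.1 (add W, not not X):
                × closes — contains both W and not W.
              branch 1.2.2.2 (add not W, not X):
                ○ open, literals {W=F, X=F}.
  branch 2 (add (Z or X)):
    (Z or X): β-rule — branch into Z  //  X.
      branch 2.1 (add Z):
        ○ open, literals {Z=T}.
      branch 2.2 (add X):
        ○ open, literals {X=T}.
9 branches closed, 8 open.
Each open branch fixes some atoms; the unmentioned ones are free. Counting distinct full assignments: branch {W=F, Y=F, Z=F} (X) contributes 2 new; branch {W=F, Y=F} (Z, X) contributes 2 new; branch {W=F, Z=F} (Y, X) contributes 2 new; branch {W=F} (Y, Z, X) contributes 2 new; branch {W=F, X=F, Y=F} (Z) contributes 0 new; branch {W=F, X=F} (Y, Z) contributes 0 new; branch {Z=T} (Y, W, X) contributes 4 new; branch {X=T} (Y, W, Z) contributes 2 new. Total: 14.

14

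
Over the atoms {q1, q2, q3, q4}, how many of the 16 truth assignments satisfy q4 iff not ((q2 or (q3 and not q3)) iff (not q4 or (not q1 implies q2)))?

Initial set: {(q4 iff not ((q2 or (q3 and not q3)) iff (not q4 or (not q1 implies q2))))}.
(q4 iff not ((q2 or (q3 and not q3)) iff (not q4 or (not q1 implies q2)))): β-rule — branch into q4, not ((q2 or (q3 and not q3)) iff (not q4 or (not q1 implies q2)))  //  not q4, not not ((q2 or (q3 and not q3)) iff (not q4 or (not q1 implies q2))).
  branch 1 (add q4, not ((q2 or (q3 and not q3)) iff (not q4 or (not q1 implies q2)))):
    not ((q2 or (q3 and not q3)) iff (not q4 or (not q1 implies q2))): β-rule — branch into (q2 or (q3 and not q3)), not (not q4 or (not q1 implies q2))  //  not (q2 or (q3 and not q3)), (not q4 or (not q1 implies q2)).
      branch 1.1 (add (q2 or (q3 and not q3)), not (not q4 or (not q1 implies q2))):
        not (not q4 or (not q1 implies q2)): α-rule — add not not q4, not (not q1 implies q2).
        not (not q1 implies q2): α-rule — add not q1, not q2.
        (q2 or (q3 and not q3)): β-rule — branch into q2  //  (q3 and not q3).
          branch 1.1.1 (add q2):
            × closes — contains both q2 and not q2.
          branch 1.1.2 (add (q3 and not q3)):
            (q3 and not q3): α-rule — add q3, not q3.
            × closes — contains both q3 and not q3.
      branch 1.2 (add not (q2 or (q3 and not q3)), (not q4 or (not q1 implies q2))):
        not (q2 or (q3 and not q3)): α-rule — add not q2, not (q3 and not q3).
        (not q4 or (not q1 implies q2)): β-rule — branch into not q4  //  (not q1 implies q2).
          branch 1.2.1 (add not q4):
            × closes — contains both q4 and not q4.
          branch 1.2.2 (add (not q1 implies q2)):
            not (q3 and not q3): β-rule — branch into not q3  //  not not q3.
              branch 1.2.2.1 (add not q3):
                (not q1 implies q2): β-rule — branch into not not q1  //  q2.
                  branch 1.2.2.1.1 (add not not q1):
                    ○ open, literals {q1=true, q2=false, q3=false, q4=true}.
                  branch 1.2.2.1.2 (add q2):
                    × closes — contains both q2 and not q2.
              branch 1.2.2.2 (add not not q3):
                (not q1 implies q2): β-rule — branch into not not q1  //  q2.
                  branch 1.2.2.2.1 (add not not q1):
                    ○ open, literals {q1=true, q2=false, q3=true, q4=true}.
                  branch 1.2.2.2.2 (add q2):
                    × closes — contains both q2 and not q2.
  branch 2 (add not q4, not not ((q2 or (q3 and not q3)) iff (not q4 or (not q1 implies q2)))):
    not not ((q2 or (q3 and not q3)) iff (not q4 or (not q1 implies q2))): β-rule — branch into (q2 or (q3 and not q3)), (not q4 or (not q1 implies q2))  //  not (q2 or (q3 and not q3)), not (not q4 or (not q1 implies q2)).
      branch 2.1 (add (q2 or (q3 and not q3)), (not q4 or (not q1 implies q2))):
        (q2 or (q3 and not q3)): β-rule — branch into q2  //  (q3 and not q3).
          branch 2.1.1 (add q2):
            (not q4 or (not q1 implies q2)): β-rule — branch into not q4  //  (not q1 implies q2).
              branch 2.1.1.1 (add not q4):
                ○ open, literals {q2=true, q4=false}.
              branch 2.1.1.2 (add (not q1 implies q2)):
                (not q1 implies q2): β-rule — branch into not not q1  //  q2.
                  branch 2.1.1.2.1 (add not not q1):
                    ○ open, literals {q1=true, q2=true, q4=false}.
                  branch 2.1.1.2.2 (add q2):
                    ○ open, literals {q2=true, q4=false}.
          branch 2.1.2 (add (q3 and not q3)):
            (q3 and not q3): α-rule — add q3, not q3.
            × closes — contains both q3 and not q3.
      branch 2.2 (add not (q2 or (q3 and not q3)), not (not q4 or (not q1 implies q2))):
        not (q2 or (q3 and not q3)): α-rule — add not q2, not (q3 and not q3).
        not (not q4 or (not q1 implies q2)): α-rule — add not not q4, not (not q1 implies q2).
        × closes — contains both q4 and not q4.
7 branches closed, 5 open.
Each open branch fixes some atoms; the unmentioned ones are free. Counting distinct full assignments: branch {q1=true, q2=false, q3=false, q4=true} (none free) contributes 1 new; branch {q1=true, q2=false, q3=true, q4=true} (none free) contributes 1 new; branch {q2=true, q4=false} (q1, q3) contributes 4 new; branch {q1=true, q2=true, q4=false} (q3) contributes 0 new; branch {q2=true, q4=false} (q1, q3) contributes 0 new. Total: 6.

6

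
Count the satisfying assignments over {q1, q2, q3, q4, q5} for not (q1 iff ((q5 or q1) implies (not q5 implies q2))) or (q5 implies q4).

28

Initial set: {T (not (q1 iff ((q5 or q1) implies (not q5 implies q2))) or (q5 implies q4))}.
T (not (q1 iff ((q5 or q1) implies (not q5 implies q2))) or (q5 implies q4)): β-rule — branch into T not (q1 iff ((q5 or q1) implies (not q5 implies q2)))  //  T (q5 implies q4).
  branch 1 (add T not (q1 iff ((q5 or q1) implies (not q5 implies q2)))):
    T not (q1 iff ((q5 or q1) implies (not q5 implies q2))): β-rule — branch into T q1, F ((q5 or q1) implies (not q5 implies q2))  //  F q1, T ((q5 or q1) implies (not q5 implies q2)).
      branch 1.1 (add T q1, F ((q5 or q1) implies (not q5 implies q2))):
        F ((q5 or q1) implies (not q5 implies q2)): α-rule — add T (q5 or q1), F (not q5 implies q2).
        F (not q5 implies q2): α-rule — add T not q5, F q2.
        T (q5 or q1): β-rule — branch into T q5  //  T q1.
          branch 1.1.1 (add T q5):
            × closes — contains both q5 and not q5.
          branch 1.1.2 (add T q1):
            ○ open, literals {q1=true, q2=false, q5=false}.
      branch 1.2 (add F q1, T ((q5 or q1) implies (not q5 implies q2))):
        T ((q5 or q1) implies (not q5 implies q2)): β-rule — branch into F (q5 or q1)  //  T (not q5 implies q2).
          branch 1.2.1 (add F (q5 or q1)):
            F (q5 or q1): α-rule — add F q5, F q1.
            ○ open, literals {q1=false, q5=false}.
          branch 1.2.2 (add T (not q5 implies q2)):
            T (not q5 implies q2): β-rule — branch into F not q5  //  T q2.
              branch 1.2.2.1 (add F not q5):
                ○ open, literals {q1=false, q5=true}.
              branch 1.2.2.2 (add T q2):
                ○ open, literals {q1=false, q2=true}.
  branch 2 (add T (q5 implies q4)):
    T (q5 implies q4): β-rule — branch into F q5  //  T q4.
      branch 2.1 (add F q5):
        ○ open, literals {q5=false}.
      branch 2.2 (add T q4):
        ○ open, literals {q4=true}.
1 branch closed, 6 open.
Each open branch fixes some atoms; the unmentioned ones are free. Counting distinct full assignments: branch {q1=true, q2=false, q5=false} (q3, q4) contributes 4 new; branch {q1=false, q5=false} (q2, q3, q4) contributes 8 new; branch {q1=false, q5=true} (q2, q3, q4) contributes 8 new; branch {q1=false, q2=true} (q3, q4, q5) contributes 0 new; branch {q5=false} (q1, q2, q3, q4) contributes 4 new; branch {q4=true} (q1, q2, q3, q5) contributes 4 new. Total: 28.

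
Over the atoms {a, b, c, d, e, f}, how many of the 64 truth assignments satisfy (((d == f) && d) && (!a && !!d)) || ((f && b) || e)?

42

Initial set: {((((d == f) && d) && (!a && !!d)) || ((f && b) || e))}.
((((d == f) && d) && (!a && !!d)) || ((f && b) || e)): β-rule — branch into (((d == f) && d) && (!a && !!d))  //  ((f && b) || e).
  branch 1 (add (((d == f) && d) && (!a && !!d))):
    (((d == f) && d) && (!a && !!d)): α-rule — add ((d == f) && d), (!a && !!d).
    ((d == f) && d): α-rule — add (d == f), d.
    (!a && !!d): α-rule — add !a, !!d.
    !!d: drop double negation, giving d.
    (d == f): β-rule — branch into d, f  //  !d, !f.
      branch 1.1 (add d, f):
        ○ open, literals {a=false, d=true, f=true}.
      branch 1.2 (add !d, !f):
        × closes — contains both d and !d.
  branch 2 (add ((f && b) || e)):
    ((f && b) || e): β-rule — branch into (f && b)  //  e.
      branch 2.1 (add (f && b)):
        (f && b): α-rule — add f, b.
        ○ open, literals {b=true, f=true}.
      branch 2.2 (add e):
        ○ open, literals {e=true}.
1 branch closed, 3 open.
Each open branch fixes some atoms; the unmentioned ones are free. Counting distinct full assignments: branch {a=false, d=true, f=true} (b, c, e) contributes 8 new; branch {b=true, f=true} (a, c, d, e) contributes 12 new; branch {e=true} (a, b, c, d, f) contributes 22 new. Total: 42.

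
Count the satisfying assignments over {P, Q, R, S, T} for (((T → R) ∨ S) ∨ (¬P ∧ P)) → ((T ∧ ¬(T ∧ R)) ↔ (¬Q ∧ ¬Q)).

18

Initial set: {((((T → R) ∨ S) ∨ (¬P ∧ P)) → ((T ∧ ¬(T ∧ R)) ↔ (¬Q ∧ ¬Q)))}.
((((T → R) ∨ S) ∨ (¬P ∧ P)) → ((T ∧ ¬(T ∧ R)) ↔ (¬Q ∧ ¬Q))): β-rule — branch into ¬(((T → R) ∨ S) ∨ (¬P ∧ P))  //  ((T ∧ ¬(T ∧ R)) ↔ (¬Q ∧ ¬Q)).
  branch 1 (add ¬(((T → R) ∨ S) ∨ (¬P ∧ P))):
    ¬(((T → R) ∨ S) ∨ (¬P ∧ P)): α-rule — add ¬((T → R) ∨ S), ¬(¬P ∧ P).
    ¬((T → R) ∨ S): α-rule — add ¬(T → R), ¬S.
    ¬(T → R): α-rule — add T, ¬R.
    ¬(¬P ∧ P): β-rule — branch into ¬¬P  //  ¬P.
      branch 1.1 (add ¬¬P):
        ○ open, literals {P=true, R=false, S=false, T=true}.
      branch 1.2 (add ¬P):
        ○ open, literals {P=false, R=false, S=false, T=true}.
  branch 2 (add ((T ∧ ¬(T ∧ R)) ↔ (¬Q ∧ ¬Q))):
    ((T ∧ ¬(T ∧ R)) ↔ (¬Q ∧ ¬Q)): β-rule — branch into (T ∧ ¬(T ∧ R)), (¬Q ∧ ¬Q)  //  ¬(T ∧ ¬(T ∧ R)), ¬(¬Q ∧ ¬Q).
      branch 2.1 (add (T ∧ ¬(T ∧ R)), (¬Q ∧ ¬Q)):
        (T ∧ ¬(T ∧ R)): α-rule — add T, ¬(T ∧ R).
        (¬Q ∧ ¬Q): α-rule — add ¬Q, ¬Q.
        ¬(T ∧ R): β-rule — branch into ¬T  //  ¬R.
          branch 2.1.1 (add ¬T):
            × closes — contains both T and ¬T.
          branch 2.1.2 (add ¬R):
            ○ open, literals {Q=false, R=false, T=true}.
      branch 2.2 (add ¬(T ∧ ¬(T ∧ R)), ¬(¬Q ∧ ¬Q)):
        ¬(T ∧ ¬(T ∧ R)): β-rule — branch into ¬T  //  ¬¬(T ∧ R).
          branch 2.2.1 (add ¬T):
            ¬(¬Q ∧ ¬Q): β-rule — branch into ¬¬Q  //  ¬¬Q.
              branch 2.2.1.1 (add ¬¬Q):
                ○ open, literals {Q=true, T=false}.
              branch 2.2.1.2 (add ¬¬Q):
                ○ open, literals {Q=true, T=false}.
          branch 2.2.2 (add ¬¬(T ∧ R)):
            ¬¬(T ∧ R): α-rule — add T, R.
            ¬(¬Q ∧ ¬Q): β-rule — branch into ¬¬Q  //  ¬¬Q.
              branch 2.2.2.1 (add ¬¬Q):
                ○ open, literals {Q=true, R=true, T=true}.
              branch 2.2.2.2 (add ¬¬Q):
                ○ open, literals {Q=true, R=true, T=true}.
1 branch closed, 7 open.
Each open branch fixes some atoms; the unmentioned ones are free. Counting distinct full assignments: branch {P=true, R=false, S=false, T=true} (Q) contributes 2 new; branch {P=false, R=false, S=false, T=true} (Q) contributes 2 new; branch {Q=false, R=false, T=true} (P, S) contributes 2 new; branch {Q=true, T=false} (P, R, S) contributes 8 new; branch {Q=true, T=false} (P, R, S) contributes 0 new; branch {Q=true, R=true, T=true} (P, S) contributes 4 new; branch {Q=true, R=true, T=true} (P, S) contributes 0 new. Total: 18.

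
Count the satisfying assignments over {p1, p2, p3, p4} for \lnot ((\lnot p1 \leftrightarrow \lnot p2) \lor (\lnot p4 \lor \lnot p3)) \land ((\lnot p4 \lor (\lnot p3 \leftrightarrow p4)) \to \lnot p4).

2

Initial set: {(\lnot ((\lnot p1 \leftrightarrow \lnot p2) \lor (\lnot p4 \lor \lnot p3)) \land ((\lnot p4 \lor (\lnot p3 \leftrightarrow p4)) \to \lnot p4))}.
(\lnot ((\lnot p1 \leftrightarrow \lnot p2) \lor (\lnot p4 \lor \lnot p3)) \land ((\lnot p4 \lor (\lnot p3 \leftrightarrow p4)) \to \lnot p4)): α-rule — add \lnot ((\lnot p1 \leftrightarrow \lnot p2) \lor (\lnot p4 \lor \lnot p3)), ((\lnot p4 \lor (\lnot p3 \leftrightarrow p4)) \to \lnot p4).
\lnot ((\lnot p1 \leftrightarrow \lnot p2) \lor (\lnot p4 \lor \lnot p3)): α-rule — add \lnot (\lnot p1 \leftrightarrow \lnot p2), \lnot (\lnot p4 \lor \lnot p3).
\lnot (\lnot p4 \lor \lnot p3): α-rule — add \lnot \lnot p4, \lnot \lnot p3.
((\lnot p4 \lor (\lnot p3 \leftrightarrow p4)) \to \lnot p4): β-rule — branch into \lnot (\lnot p4 \lor (\lnot p3 \leftrightarrow p4))  //  \lnot p4.
  branch 1 (add \lnot (\lnot p4 \lor (\lnot p3 \leftrightarrow p4))):
    \lnot (\lnot p4 \lor (\lnot p3 \leftrightarrow p4)): α-rule — add \lnot \lnot p4, \lnot (\lnot p3 \leftrightarrow p4).
    \lnot (\lnot p1 \leftrightarrow \lnot p2): β-rule — branch into \lnot p1, \lnot \lnot p2  //  \lnot \lnot p1, \lnot p2.
      branch 1.1 (add \lnot p1, \lnot \lnot p2):
        \lnot (\lnot p3 \leftrightarrow p4): β-rule — branch into \lnot p3, \lnot p4  //  \lnot \lnot p3, p4.
          branch 1.1.1 (add \lnot p3, \lnot p4):
            × closes — contains both p3 and \lnot p3.
          branch 1.1.2 (add \lnot \lnot p3, p4):
            ○ open, literals {p1=0, p2=1, p3=1, p4=1}.
      branch 1.2 (add \lnot \lnot p1, \lnot p2):
        \lnot (\lnot p3 \leftrightarrow p4): β-rule — branch into \lnot p3, \lnot p4  //  \lnot \lnot p3, p4.
          branch 1.2.1 (add \lnot p3, \lnot p4):
            × closes — contains both p3 and \lnot p3.
          branch 1.2.2 (add \lnot \lnot p3, p4):
            ○ open, literals {p1=1, p2=0, p3=1, p4=1}.
  branch 2 (add \lnot p4):
    × closes — contains both p4 and \lnot p4.
3 branches closed, 2 open.
Each open branch fixes some atoms; the unmentioned ones are free. Counting distinct full assignments: branch {p1=0, p2=1, p3=1, p4=1} (none free) contributes 1 new; branch {p1=1, p2=0, p3=1, p4=1} (none free) contributes 1 new. Total: 2.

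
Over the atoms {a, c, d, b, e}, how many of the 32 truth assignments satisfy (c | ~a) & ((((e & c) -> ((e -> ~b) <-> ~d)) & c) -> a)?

Initial set: {((c | ~a) & ((((e & c) -> ((e -> ~b) <-> ~d)) & c) -> a))}.
((c | ~a) & ((((e & c) -> ((e -> ~b) <-> ~d)) & c) -> a)): α-rule — add (c | ~a), ((((e & c) -> ((e -> ~b) <-> ~d)) & c) -> a).
(c | ~a): β-rule — branch into c  //  ~a.
  branch 1 (add c):
    ((((e & c) -> ((e -> ~b) <-> ~d)) & c) -> a): β-rule — branch into ~(((e & c) -> ((e -> ~b) <-> ~d)) & c)  //  a.
      branch 1.1 (add ~(((e & c) -> ((e -> ~b) <-> ~d)) & c)):
        ~(((e & c) -> ((e -> ~b) <-> ~d)) & c): β-rule — branch into ~((e & c) -> ((e -> ~b) <-> ~d))  //  ~c.
          branch 1.1.1 (add ~((e & c) -> ((e -> ~b) <-> ~d))):
            ~((e & c) -> ((e -> ~b) <-> ~d)): α-rule — add (e & c), ~((e -> ~b) <-> ~d).
            (e & c): α-rule — add e, c.
            ~((e -> ~b) <-> ~d): β-rule — branch into (e -> ~b), ~~d  //  ~(e -> ~b), ~d.
              branch 1.1.1.1 (add (e -> ~b), ~~d):
                (e -> ~b): β-rule — branch into ~e  //  ~b.
                  branch 1.1.1.1.1 (add ~e):
                    × closes — contains both e and ~e.
                  branch 1.1.1.1.2 (add ~b):
                    ○ open, literals {b=0, c=1, d=1, e=1}.
              branch 1.1.1.2 (add ~(e -> ~b), ~d):
                ~(e -> ~b): α-rule — add e, ~~b.
                ○ open, literals {b=1, c=1, d=0, e=1}.
          branch 1.1.2 (add ~c):
            × closes — contains both c and ~c.
      branch 1.2 (add a):
        ○ open, literals {a=1, c=1}.
  branch 2 (add ~a):
    ((((e & c) -> ((e -> ~b) <-> ~d)) & c) -> a): β-rule — branch into ~(((e & c) -> ((e -> ~b) <-> ~d)) & c)  //  a.
      branch 2.1 (add ~(((e & c) -> ((e -> ~b) <-> ~d)) & c)):
        ~(((e & c) -> ((e -> ~b) <-> ~d)) & c): β-rule — branch into ~((e & c) -> ((e -> ~b) <-> ~d))  //  ~c.
          branch 2.1.1 (add ~((e & c) -> ((e -> ~b) <-> ~d))):
            ~((e & c) -> ((e -> ~b) <-> ~d)): α-rule — add (e & c), ~((e -> ~b) <-> ~d).
            (e & c): α-rule — add e, c.
            ~((e -> ~b) <-> ~d): β-rule — branch into (e -> ~b), ~~d  //  ~(e -> ~b), ~d.
              branch 2.1.1.1 (add (e -> ~b), ~~d):
                (e -> ~b): β-rule — branch into ~e  //  ~b.
                  branch 2.1.1.1.1 (add ~e):
                    × closes — contains both e and ~e.
                  branch 2.1.1.1.2 (add ~b):
                    ○ open, literals {a=0, b=0, c=1, d=1, e=1}.
              branch 2.1.1.2 (add ~(e -> ~b), ~d):
                ~(e -> ~b): α-rule — add e, ~~b.
                ○ open, literals {a=0, b=1, c=1, d=0, e=1}.
          branch 2.1.2 (add ~c):
            ○ open, literals {a=0, c=0}.
      branch 2.2 (add a):
        × closes — contains both a and ~a.
4 branches closed, 6 open.
Each open branch fixes some atoms; the unmentioned ones are free. Counting distinct full assignments: branch {b=0, c=1, d=1, e=1} (a) contributes 2 new; branch {b=1, c=1, d=0, e=1} (a) contributes 2 new; branch {a=1, c=1} (d, b, e) contributes 6 new; branch {a=0, b=0, c=1, d=1, e=1} (none free) contributes 0 new; branch {a=0, b=1, c=1, d=0, e=1} (none free) contributes 0 new; branch {a=0, c=0} (d, b, e) contributes 8 new. Total: 18.

18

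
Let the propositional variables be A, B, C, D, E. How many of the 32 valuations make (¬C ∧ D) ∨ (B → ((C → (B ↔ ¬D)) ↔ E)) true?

Initial set: {((¬C ∧ D) ∨ (B → ((C → (B ↔ ¬D)) ↔ E)))}.
((¬C ∧ D) ∨ (B → ((C → (B ↔ ¬D)) ↔ E))): β-rule — branch into (¬C ∧ D)  //  (B → ((C → (B ↔ ¬D)) ↔ E)).
  branch 1 (add (¬C ∧ D)):
    (¬C ∧ D): α-rule — add ¬C, D.
    ○ open, literals {C=0, D=1}.
  branch 2 (add (B → ((C → (B ↔ ¬D)) ↔ E))):
    (B → ((C → (B ↔ ¬D)) ↔ E)): β-rule — branch into ¬B  //  ((C → (B ↔ ¬D)) ↔ E).
      branch 2.1 (add ¬B):
        ○ open, literals {B=0}.
      branch 2.2 (add ((C → (B ↔ ¬D)) ↔ E)):
        ((C → (B ↔ ¬D)) ↔ E): β-rule — branch into (C → (B ↔ ¬D)), E  //  ¬(C → (B ↔ ¬D)), ¬E.
          branch 2.2.1 (add (C → (B ↔ ¬D)), E):
            (C → (B ↔ ¬D)): β-rule — branch into ¬C  //  (B ↔ ¬D).
              branch 2.2.1.1 (add ¬C):
                ○ open, literals {C=0, E=1}.
              branch 2.2.1.2 (add (B ↔ ¬D)):
                (B ↔ ¬D): β-rule — branch into B, ¬D  //  ¬B, ¬¬D.
                  branch 2.2.1.2.1 (add B, ¬D):
                    ○ open, literals {B=1, D=0, E=1}.
                  branch 2.2.1.2.2 (add ¬B, ¬¬D):
                    ○ open, literals {B=0, D=1, E=1}.
          branch 2.2.2 (add ¬(C → (B ↔ ¬D)), ¬E):
            ¬(C → (B ↔ ¬D)): α-rule — add C, ¬(B ↔ ¬D).
            ¬(B ↔ ¬D): β-rule — branch into B, ¬¬D  //  ¬B, ¬D.
              branch 2.2.2.1 (add B, ¬¬D):
                ○ open, literals {B=1, C=1, D=1, E=0}.
              branch 2.2.2.2 (add ¬B, ¬D):
                ○ open, literals {B=0, C=1, D=0, E=0}.
0 branches closed, 7 open.
Each open branch fixes some atoms; the unmentioned ones are free. Counting distinct full assignments: branch {C=0, D=1} (A, B, E) contributes 8 new; branch {B=0} (A, C, D, E) contributes 12 new; branch {C=0, E=1} (A, B, D) contributes 2 new; branch {B=1, D=0, E=1} (A, C) contributes 2 new; branch {B=0, D=1, E=1} (A, C) contributes 0 new; branch {B=1, C=1, D=1, E=0} (A) contributes 2 new; branch {B=0, C=1, D=0, E=0} (A) contributes 0 new. Total: 26.

26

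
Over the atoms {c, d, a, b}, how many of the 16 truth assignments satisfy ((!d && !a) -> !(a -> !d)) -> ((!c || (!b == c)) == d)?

Initial set: {(((!d && !a) -> !(a -> !d)) -> ((!c || (!b == c)) == d))}.
(((!d && !a) -> !(a -> !d)) -> ((!c || (!b == c)) == d)): β-rule — branch into !((!d && !a) -> !(a -> !d))  //  ((!c || (!b == c)) == d).
  branch 1 (add !((!d && !a) -> !(a -> !d))):
    !((!d && !a) -> !(a -> !d)): α-rule — add (!d && !a), !!(a -> !d).
    (!d && !a): α-rule — add !d, !a.
    !!(a -> !d): β-rule — branch into !a  //  !d.
      branch 1.1 (add !a):
        ○ open, literals {a=0, d=0}.
      branch 1.2 (add !d):
        ○ open, literals {a=0, d=0}.
  branch 2 (add ((!c || (!b == c)) == d)):
    ((!c || (!b == c)) == d): β-rule — branch into (!c || (!b == c)), d  //  !(!c || (!b == c)), !d.
      branch 2.1 (add (!c || (!b == c)), d):
        (!c || (!b == c)): β-rule — branch into !c  //  (!b == c).
          branch 2.1.1 (add !c):
            ○ open, literals {c=0, d=1}.
          branch 2.1.2 (add (!b == c)):
            (!b == c): β-rule — branch into !b, c  //  !!b, !c.
              branch 2.1.2.1 (add !b, c):
                ○ open, literals {b=0, c=1, d=1}.
              branch 2.1.2.2 (add !!b, !c):
                ○ open, literals {b=1, c=0, d=1}.
      branch 2.2 (add !(!c || (!b == c)), !d):
        !(!c || (!b == c)): α-rule — add !!c, !(!b == c).
        !(!b == c): β-rule — branch into !b, !c  //  !!b, c.
          branch 2.2.1 (add !b, !c):
            × closes — contains both c and !c.
          branch 2.2.2 (add !!b, c):
            ○ open, literals {b=1, c=1, d=0}.
1 branch closed, 6 open.
Each open branch fixes some atoms; the unmentioned ones are free. Counting distinct full assignments: branch {a=0, d=0} (c, b) contributes 4 new; branch {a=0, d=0} (c, b) contributes 0 new; branch {c=0, d=1} (a, b) contributes 4 new; branch {b=0, c=1, d=1} (a) contributes 2 new; branch {b=1, c=0, d=1} (a) contributes 0 new; branch {b=1, c=1, d=0} (a) contributes 1 new. Total: 11.

11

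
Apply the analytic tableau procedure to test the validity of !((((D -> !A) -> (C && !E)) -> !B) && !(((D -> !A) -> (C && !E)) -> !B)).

Valid

Assume the negation and expand:
Initial set: {!!((((D -> !A) -> (C && !E)) -> !B) && !(((D -> !A) -> (C && !E)) -> !B))}.
!!((((D -> !A) -> (C && !E)) -> !B) && !(((D -> !A) -> (C && !E)) -> !B)): α-rule — add (((D -> !A) -> (C && !E)) -> !B), !(((D -> !A) -> (C && !E)) -> !B).
!(((D -> !A) -> (C && !E)) -> !B): α-rule — add ((D -> !A) -> (C && !E)), !!B.
(((D -> !A) -> (C && !E)) -> !B): β-rule — branch into !((D -> !A) -> (C && !E))  //  !B.
  branch 1 (add !((D -> !A) -> (C && !E))):
    !((D -> !A) -> (C && !E)): α-rule — add (D -> !A), !(C && !E).
    ((D -> !A) -> (C && !E)): β-rule — branch into !(D -> !A)  //  (C && !E).
      branch 1.1 (add !(D -> !A)):
        !(D -> !A): α-rule — add D, !!A.
        (D -> !A): β-rule — branch into !D  //  !A.
          branch 1.1.1 (add !D):
            × closes — contains both D and !D.
          branch 1.1.2 (add !A):
            × closes — contains both A and !A.
      branch 1.2 (add (C && !E)):
        (C && !E): α-rule — add C, !E.
        (D -> !A): β-rule — branch into !D  //  !A.
          branch 1.2.1 (add !D):
            !(C && !E): β-rule — branch into !C  //  !!E.
              branch 1.2.1.1 (add !C):
                × closes — contains both C and !C.
              branch 1.2.1.2 (add !!E):
                × closes — contains both E and !E.
          branch 1.2.2 (add !A):
            !(C && !E): β-rule — branch into !C  //  !!E.
              branch 1.2.2.1 (add !C):
                × closes — contains both C and !C.
              branch 1.2.2.2 (add !!E):
                × closes — contains both E and !E.
  branch 2 (add !B):
    × closes — contains both B and !B.
All 7 branches close.
Every branch closed, so the negation is unsatisfiable and the formula is valid.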